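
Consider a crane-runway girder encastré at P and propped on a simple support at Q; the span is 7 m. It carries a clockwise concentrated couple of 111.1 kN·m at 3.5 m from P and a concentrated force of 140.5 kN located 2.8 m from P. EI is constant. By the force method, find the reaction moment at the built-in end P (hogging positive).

Remove the prop at Q; the released (primary) structure is a cantilever built in at P.
Primary-structure tip deflection at Q by superposition:
  clockwise couple 111.1 at a = 3.5: M₀a(2L − a)/(2EI) = 2041/EI
  point load 140.5 at a = 2.8: Pa²(3L − a)/(6EI) = 3341/EI
  δ_0 = 5383/EI
Tip deflection under a unit load at Q: L³/(3EI) = 114.3/EI.
The prop prevents deflection at Q: R_Q = δ_0/δ_{QQ} = 5383/114.3 = 47.08 kN.
Moment equilibrium about P: M_P = Σ(load moments about P) − R_Q·L = 504.5 − 47.08×7 = 174.9 kN·m.

M_P = 174.9 kN·m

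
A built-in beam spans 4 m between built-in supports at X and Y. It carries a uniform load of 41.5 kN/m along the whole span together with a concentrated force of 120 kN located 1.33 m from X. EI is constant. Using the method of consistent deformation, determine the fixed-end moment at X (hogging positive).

Release both end moments; the primary structure is a simply-supported span XY with redundants M_X and M_Y.
Simple-span end rotations at X and Y under the given loads:
  at X: UDL 41.5: wL³/(24EI) = 110.7/EI
  at Y: UDL 41.5: wL³/(24EI) = 110.7/EI
  at X: point load 120 at a = 1.33: Pab(L + b)/(6LEI) = 118.4/EI
  at Y: point load 120 at a = 1.33: Pab(L + a)/(6LEI) = 94.64/EI
  θ_X0 = 229.1/EI,  θ_Y0 = 205.3/EI
Flexibility coefficients: a unit moment at one end gives L/(3EI) there and L/(6EI) at the far end, so f₁₁ = f₂₂ = 1.333/EI and f₁₂ = f₂₁ = 0.6667/EI.
Compatibility — zero rotation at each built-in end:
  1.333 M_X + 0.6667 M_Y = 229.1
  0.6667 M_X + 1.333 M_Y = 205.3
Solving the pair gives M_X = 126.4 kN·m and M_Y = 90.76 kN·m (hogging).

M_X = 126.4 kN·m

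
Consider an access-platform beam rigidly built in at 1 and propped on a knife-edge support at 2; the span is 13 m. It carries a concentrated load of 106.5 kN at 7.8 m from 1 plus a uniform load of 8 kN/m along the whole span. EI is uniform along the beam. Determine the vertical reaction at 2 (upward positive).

R_2 = 85.01 kN

Choose R_2 as the redundant. The primary structure is the cantilever fixed at 1.
Deflection at 2 on the released cantilever, summing each load's contribution:
  point load 106.5 at a = 7.8: Pa²(3L − a)/(6EI) = 33693/EI
  UDL 8: wL⁴/(8EI) = 28561/EI
  δ_0 = 62254/EI
Flexibility coefficient — unit upward force at 2: δ_{22} = L³/(3EI) = 732.3/EI.
The prop prevents deflection at 2: R_2 = δ_0/δ_{22} = 62254/732.3 = 85.01 kN.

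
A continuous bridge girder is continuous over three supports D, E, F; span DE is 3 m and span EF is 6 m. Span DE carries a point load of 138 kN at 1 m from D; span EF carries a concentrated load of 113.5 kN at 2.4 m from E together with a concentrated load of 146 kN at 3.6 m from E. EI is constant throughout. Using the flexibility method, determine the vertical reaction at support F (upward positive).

R_F = 98.71 kN

Take M_E as the redundant. Released structure: two simple spans DE and EF with a hinge at E.
End slopes at the hinge E, treating each span as simply supported:
  span DE: point load 138 at a = 1: Pab(L + a)/(6LEI) = 61.33/EI
  span EF: point load 113.5 at a = 2.4: Pab(L + b)/(6LEI) = 261.5/EI
  span EF: point load 146 at a = 3.6: Pab(L + b)/(6LEI) = 294.3/EI
  relative rotation θ_0 = (61.33 + 555.8)/EI = 617.2/EI
A unit hogging moment at E produces rotation L₁/(3EI) + L₂/(3EI) = 3/EI.
Compatibility: M_E·(L₁+L₂)/(3EI) = θ_0, giving M_E = 205.7 kN·m (hogging).
Span EF, ΣM about F: R_E^{EF}·6 = 759 + 205.7, so R_E^{EF} = 160.8 kN and R_F = 259.5 − 160.8 = 98.71 kN.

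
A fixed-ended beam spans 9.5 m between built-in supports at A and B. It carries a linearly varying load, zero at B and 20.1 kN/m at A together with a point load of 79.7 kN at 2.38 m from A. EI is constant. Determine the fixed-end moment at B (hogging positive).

Take the two fixed-end moments M_A, M_B as redundants; the released structure is the simple span AB.
End rotations of the released simple span under the applied load (×1/EI):
  at A: triangular load, peak 20.1: w₀L³/(45EI) = 383/EI
  at B: triangular load, peak 20.1: 7w₀L³/(360EI) = 335.1/EI
  at A: point load 79.7 at a = 2.38: Pab(L + b)/(6LEI) = 393.8/EI
  at B: point load 79.7 at a = 2.38: Pab(L + a)/(6LEI) = 281.5/EI
  θ_A0 = 776.8/EI,  θ_B0 = 616.6/EI
Flexibility coefficients: a unit moment at one end gives L/(3EI) there and L/(6EI) at the far end, so f₁₁ = f₂₂ = 3.167/EI and f₁₂ = f₂₁ = 1.583/EI.
Compatibility — zero rotation at each built-in end:
  3.167 M_A + 1.583 M_B = 776.8
  1.583 M_A + 3.167 M_B = 616.6
Solving the pair gives M_A = 197.2 kN·m and M_B = 96.08 kN·m (hogging).

M_B = 96.08 kN·m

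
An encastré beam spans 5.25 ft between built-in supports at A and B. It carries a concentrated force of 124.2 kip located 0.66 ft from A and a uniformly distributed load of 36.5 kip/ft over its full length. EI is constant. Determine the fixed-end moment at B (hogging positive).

M_B = 92.85 kip·ft

Take the two fixed-end moments M_A, M_B as redundants; the released structure is the simple span AB.
On the primary (simply-supported) span, the end slopes from the loading are:
  at A: point load 124.2 at a = 0.66: Pab(L + b)/(6LEI) = 117.5/EI
  at B: point load 124.2 at a = 0.66: Pab(L + a)/(6LEI) = 70.59/EI
  at A: UDL 36.5: wL³/(24EI) = 220.1/EI
  at B: UDL 36.5: wL³/(24EI) = 220.1/EI
  θ_A0 = 337.6/EI,  θ_B0 = 290.7/EI
Flexibility coefficients: a unit moment at one end gives L/(3EI) there and L/(6EI) at the far end, so f₁₁ = f₂₂ = 1.75/EI and f₁₂ = f₂₁ = 0.875/EI.
Compatibility — zero rotation at each built-in end:
  1.75 M_A + 0.875 M_B = 337.6
  0.875 M_A + 1.75 M_B = 290.7
Solving the pair gives M_A = 146.5 kip·ft and M_B = 92.85 kip·ft (hogging).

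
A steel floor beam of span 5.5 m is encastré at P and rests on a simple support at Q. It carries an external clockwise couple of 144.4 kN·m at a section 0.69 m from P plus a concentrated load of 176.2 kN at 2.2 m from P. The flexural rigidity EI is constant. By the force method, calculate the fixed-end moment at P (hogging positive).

M_P = 279.5 kN·m

Remove the prop at Q; the released (primary) structure is a cantilever built in at P.
Primary-structure tip deflection at Q by superposition:
  clockwise couple 144.4 at a = 0.69: M₀a(2L − a)/(2EI) = 513.6/EI
  point load 176.2 at a = 2.2: Pa²(3L − a)/(6EI) = 2033/EI
  δ_0 = 2546/EI
Flexibility coefficient — unit upward force at Q: δ_{QQ} = L³/(3EI) = 55.46/EI.
Compatibility at Q: δ_0 − R_Q·δ_{QQ} = 0, so R_Q = 2546/55.46 = 45.91 kN.
Moment equilibrium about P: M_P = Σ(load moments about P) − R_Q·L = 532 − 45.91×5.5 = 279.5 kN·m.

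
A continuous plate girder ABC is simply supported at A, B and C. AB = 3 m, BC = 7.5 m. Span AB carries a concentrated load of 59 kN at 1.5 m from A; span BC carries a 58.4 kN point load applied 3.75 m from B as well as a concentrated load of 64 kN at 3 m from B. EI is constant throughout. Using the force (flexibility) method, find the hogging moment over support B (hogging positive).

Insert a hinge at B; M_B is the redundant, and each span becomes simply supported.
Rotations at B on the released spans (each span's end-slope, ×1/EI):
  span AB: point load 59 at a = 1.5: Pab(L + a)/(6LEI) = 33.19/EI
  span BC: point load 58.4 at a = 3.75: Pab(L + b)/(6LEI) = 205.3/EI
  span BC: point load 64 at a = 3: Pab(L + b)/(6LEI) = 230.4/EI
  relative rotation θ_0 = (33.19 + 435.7)/EI = 468.9/EI
A unit hogging moment at B produces rotation L₁/(3EI) + L₂/(3EI) = 3.5/EI.
Compatibility: M_B·(L₁+L₂)/(3EI) = θ_0, giving M_B = 134 kN·m (hogging).

M_B = 134 kN·m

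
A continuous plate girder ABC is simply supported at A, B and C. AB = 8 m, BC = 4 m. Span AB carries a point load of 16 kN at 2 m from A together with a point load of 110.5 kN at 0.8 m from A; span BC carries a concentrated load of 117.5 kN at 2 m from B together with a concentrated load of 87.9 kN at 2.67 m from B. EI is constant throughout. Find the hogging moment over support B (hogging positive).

Release continuity at B by inserting a hinge; the redundant is the internal moment M_B. The primary structure is two simply-supported spans AB and BC.
Discontinuity in slope at B on the released structure — sum the simple-span end rotations:
  span AB: point load 16 at a = 2: Pab(L + a)/(6LEI) = 40/EI
  span AB: point load 110.5 at a = 0.8: Pab(L + a)/(6LEI) = 116.7/EI
  span BC: point load 117.5 at a = 2: Pab(L + b)/(6LEI) = 117.5/EI
  span BC: point load 87.9 at a = 2.67: Pab(L + b)/(6LEI) = 69.32/EI
  relative rotation θ_0 = (156.7 + 186.8)/EI = 343.5/EI
A unit hogging moment at B produces rotation L₁/(3EI) + L₂/(3EI) = 4/EI.
Compatibility: M_B·(L₁+L₂)/(3EI) = θ_0, giving M_B = 85.88 kN·m (hogging).

M_B = 85.88 kN·m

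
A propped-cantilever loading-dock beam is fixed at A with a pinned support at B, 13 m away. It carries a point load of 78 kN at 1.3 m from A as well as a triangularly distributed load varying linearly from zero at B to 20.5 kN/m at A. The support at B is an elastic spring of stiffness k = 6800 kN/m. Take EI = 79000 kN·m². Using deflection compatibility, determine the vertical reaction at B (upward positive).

Choose R_B as the redundant. The primary structure is the cantilever fixed at A.
Free-end deflection of the primary structure under the applied loading (downward +):
  point load 78 at a = 1.3: Pa²(3L − a)/(6EI) = 828.3/EI
  triangular load, peak 20.5 at the fixed end: w₀L⁴/(30EI) = 19517/EI
  δ_0 = 20345/EI
Flexibility coefficient — unit upward force at B: δ_{BB} = L³/(3EI) = 732.3/EI.
With EI = 79000 kN·m²: δ_0 = 0.25753 m and δ_{BB} = 0.00927 m/kN.
Compatibility — the spring shortens by R_B/k under the reaction it provides: δ_0 − R_B·δ_{BB} = R_B/k. With 1/k = 0.000147 m/kN, R_B = δ_0 / (δ_{BB} + 1/k) = 0.25753 / (0.00927 + 0.000147) = 27.35 kN.

R_B = 27.35 kN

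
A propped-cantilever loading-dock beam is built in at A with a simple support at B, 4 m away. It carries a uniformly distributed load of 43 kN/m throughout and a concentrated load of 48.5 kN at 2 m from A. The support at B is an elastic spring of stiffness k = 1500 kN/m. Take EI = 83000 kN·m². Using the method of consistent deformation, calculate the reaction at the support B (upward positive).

Remove the prop at B; the released (primary) structure is a cantilever built in at A.
Free-end deflection of the primary structure under the applied loading (downward +):
  UDL 43: wL⁴/(8EI) = 1376/EI
  point load 48.5 at a = 2: Pa²(3L − a)/(6EI) = 323.3/EI
  δ_0 = 1699/EI
Flexibility coefficient — unit upward force at B: δ_{BB} = L³/(3EI) = 21.33/EI.
With EI = 83000 kN·m²: δ_0 = 0.020474 m and δ_{BB} = 0.000257 m/kN.
Compatibility — the spring shortens by R_B/k under the reaction it provides: δ_0 − R_B·δ_{BB} = R_B/k. With 1/k = 0.000667 m/kN, R_B = δ_0 / (δ_{BB} + 1/k) = 0.020474 / (0.000257 + 0.000667) = 22.17 kN.

R_B = 22.17 kN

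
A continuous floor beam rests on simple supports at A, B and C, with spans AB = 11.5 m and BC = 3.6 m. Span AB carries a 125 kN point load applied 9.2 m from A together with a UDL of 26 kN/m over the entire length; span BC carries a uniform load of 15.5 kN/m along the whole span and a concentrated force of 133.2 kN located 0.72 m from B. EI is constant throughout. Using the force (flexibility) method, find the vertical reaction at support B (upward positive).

R_B = 569 kN

Take M_B as the redundant. Released structure: two simple spans AB and BC with a hinge at B.
Rotations at B on the released spans (each span's end-slope, ×1/EI):
  span AB: point load 125 at a = 9.2: Pab(L + a)/(6LEI) = 793.5/EI
  span AB: UDL 26: wL³/(24EI) = 1648/EI
  span BC: UDL 15.5: wL³/(24EI) = 30.13/EI
  span BC: point load 133.2 at a = 0.72: Pab(L + b)/(6LEI) = 82.86/EI
  relative rotation θ_0 = (2441 + 113)/EI = 2554/EI
A unit hogging moment at B produces rotation L₁/(3EI) + L₂/(3EI) = 5.033/EI.
Slope continuity at B: θ_0 = M_B·5.033/EI, so M_B = 2554/5.033 = 507.4 kN·m (hogging).
Span AB, ΣM about A with M_B applied at B: R_B^{AB}·11.5 = 2869 + 507.4, so R_B^{AB} = 293.6 kN and R_A = 424 − 293.6 = 130.4 kN.
Span BC, ΣM about C: R_B^{BC}·3.6 = 484.1 + 507.4, so R_B^{BC} = 275.4 kN and R_C = 189 − 275.4 = -86.42 kN.
R_B = 293.6 + 275.4 = 569 kN.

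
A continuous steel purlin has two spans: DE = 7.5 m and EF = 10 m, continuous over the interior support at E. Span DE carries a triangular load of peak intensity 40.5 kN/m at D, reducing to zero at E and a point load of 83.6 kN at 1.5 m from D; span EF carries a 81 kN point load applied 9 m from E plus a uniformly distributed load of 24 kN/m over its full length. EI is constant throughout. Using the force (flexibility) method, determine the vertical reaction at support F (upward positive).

R_F = 165.2 kN

Take M_E as the redundant. Released structure: two simple spans DE and EF with a hinge at E.
Rotations at E on the released spans (each span's end-slope, ×1/EI):
  span DE: triangular load, peak 40.5: 7w₀L³/(360EI) = 332.2/EI
  span DE: point load 83.6 at a = 1.5: Pab(L + a)/(6LEI) = 150.5/EI
  span EF: point load 81 at a = 9: Pab(L + b)/(6LEI) = 133.7/EI
  span EF: UDL 24: wL³/(24EI) = 1000/EI
  relative rotation θ_0 = (482.7 + 1134)/EI = 1616/EI
A unit hogging moment at E produces rotation L₁/(3EI) + L₂/(3EI) = 5.833/EI.
Slope continuity at E: θ_0 = M_E·5.833/EI, so M_E = 1616/5.833 = 277.1 kN·m (hogging).
Span EF, ΣM about F: R_E^{EF}·10 = 1281 + 277.1, so R_E^{EF} = 155.8 kN and R_F = 321 − 155.8 = 165.2 kN.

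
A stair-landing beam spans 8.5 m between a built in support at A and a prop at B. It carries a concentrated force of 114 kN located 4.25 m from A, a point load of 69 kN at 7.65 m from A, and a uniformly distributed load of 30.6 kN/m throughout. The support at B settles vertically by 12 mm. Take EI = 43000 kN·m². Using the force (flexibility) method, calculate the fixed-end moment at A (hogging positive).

Remove the prop at B; the released (primary) structure is a cantilever built in at A.
Downward deflection at the released point B due to the loads:
  point load 114 at a = 4.25: Pa²(3L − a)/(6EI) = 7293/EI
  point load 69 at a = 7.65: Pa²(3L − a)/(6EI) = 12013/EI
  UDL 30.6: wL⁴/(8EI) = 19967/EI
  δ_0 = 39273/EI
Tip deflection under a unit load at B: L³/(3EI) = 204.7/EI.
With EI = 43000 kN·m²: δ_0 = 0.91332 m and δ_{BB} = 0.004761 m/kN.
Compatibility — the beam at B must follow the support down by 0.012 m: δ_0 − R_B·δ_{BB} = 0.012, so R_B = (0.91332 − 0.012)/0.004761 = 189.3 kN.
Moment equilibrium about A: M_A = Σ(load moments about A) − R_B·L = 2118 − 189.3×8.5 = 508.5 kN·m.

M_A = 508.5 kN·m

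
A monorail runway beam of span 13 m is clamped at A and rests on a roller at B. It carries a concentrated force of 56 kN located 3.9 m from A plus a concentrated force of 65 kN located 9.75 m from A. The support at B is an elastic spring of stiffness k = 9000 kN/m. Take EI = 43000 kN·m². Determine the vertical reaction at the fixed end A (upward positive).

R_A = 73.37 kN

Remove the prop at B; the released (primary) structure is a cantilever built in at A.
Downward deflection at the released point B due to the loads:
  point load 56 at a = 3.9: Pa²(3L − a)/(6EI) = 4983/EI
  point load 65 at a = 9.75: Pa²(3L − a)/(6EI) = 30123/EI
  δ_0 = 35106/EI
Tip deflection under a unit load at B: L³/(3EI) = 732.3/EI.
With EI = 43000 kN·m²: δ_0 = 0.81641 m and δ_{BB} = 0.017031 m/kN.
Compatibility — the spring shortens by R_B/k under the reaction it provides: δ_0 − R_B·δ_{BB} = R_B/k. With 1/k = 0.000111 m/kN, R_B = δ_0 / (δ_{BB} + 1/k) = 0.81641 / (0.017031 + 0.000111) = 47.63 kN.
Vertical equilibrium: R_A = ΣP − R_B = 121 − 47.63 = 73.37 kN.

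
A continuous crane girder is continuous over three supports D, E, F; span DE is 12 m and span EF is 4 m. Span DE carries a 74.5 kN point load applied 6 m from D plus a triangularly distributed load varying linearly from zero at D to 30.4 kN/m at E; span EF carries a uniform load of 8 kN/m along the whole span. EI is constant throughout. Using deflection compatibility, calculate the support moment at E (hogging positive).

M_E = 348.6 kN·m

Take M_E as the redundant. Released structure: two simple spans DE and EF with a hinge at E.
Discontinuity in slope at E on the released structure — sum the simple-span end rotations:
  span DE: point load 74.5 at a = 6: Pab(L + a)/(6LEI) = 670.5/EI
  span DE: triangular load, peak 30.4: w₀L³/(45EI) = 1167/EI
  span EF: UDL 8: wL³/(24EI) = 21.33/EI
  relative rotation θ_0 = (1838 + 21.33)/EI = 1859/EI
A unit hogging moment at E produces rotation L₁/(3EI) + L₂/(3EI) = 5.333/EI.
Slope continuity at E: θ_0 = M_E·5.333/EI, so M_E = 1859/5.333 = 348.6 kN·m (hogging).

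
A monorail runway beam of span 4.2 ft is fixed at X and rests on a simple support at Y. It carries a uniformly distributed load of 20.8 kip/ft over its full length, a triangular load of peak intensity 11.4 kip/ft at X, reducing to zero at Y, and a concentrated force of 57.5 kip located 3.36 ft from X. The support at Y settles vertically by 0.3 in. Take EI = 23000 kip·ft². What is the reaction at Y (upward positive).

Remove the prop at Y; the released (primary) structure is a cantilever built in at X.
Downward deflection at the released point Y due to the loads:
  UDL 20.8: wL⁴/(8EI) = 809/EI
  triangular load, peak 11.4 at the fixed end: w₀L⁴/(30EI) = 118.2/EI
  point load 57.5 at a = 3.36: Pa²(3L − a)/(6EI) = 999.7/EI
  δ_0 = 1927/EI
Tip deflection under a unit load at Y: L³/(3EI) = 24.7/EI.
With EI = 23000 kip·ft²: δ_0 = 0.083782 ft and δ_{YY} = 0.001074 ft/kip.
Compatibility — the beam at Y must follow the support down by 0.025 ft: δ_0 − R_Y·δ_{YY} = 0.025, so R_Y = (0.083782 − 0.025)/0.001074 = 54.74 kip.

R_Y = 54.74 kip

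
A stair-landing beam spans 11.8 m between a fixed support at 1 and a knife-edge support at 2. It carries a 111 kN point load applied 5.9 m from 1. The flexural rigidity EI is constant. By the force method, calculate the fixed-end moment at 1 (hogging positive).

M_1 = 245.6 kN·m

Take the reaction at 2 as the redundant and release it; the primary structure is a cantilever fixed at 1.
Primary-structure tip deflection at 2 by superposition:
  point load 111 at a = 5.9: Pa²(3L − a)/(6EI) = 18998/EI
Tip deflection under a unit load at 2: L³/(3EI) = 547.7/EI.
The prop prevents deflection at 2: R_2 = δ_0/δ_{22} = 18998/547.7 = 34.69 kN.
Moment equilibrium about 1: M_1 = Σ(load moments about 1) − R_2·L = 654.9 − 34.69×11.8 = 245.6 kN·m.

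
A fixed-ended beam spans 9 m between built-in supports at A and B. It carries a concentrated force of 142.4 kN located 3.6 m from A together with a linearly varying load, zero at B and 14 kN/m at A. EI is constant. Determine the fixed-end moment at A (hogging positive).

Release both end moments; the primary structure is a simply-supported span AB with redundants M_A and M_B.
Simple-span end rotations at A and B under the given loads:
  at A: point load 142.4 at a = 3.6: Pab(L + b)/(6LEI) = 738.2/EI
  at B: point load 142.4 at a = 3.6: Pab(L + a)/(6LEI) = 645.9/EI
  at A: triangular load, peak 14: w₀L³/(45EI) = 226.8/EI
  at B: triangular load, peak 14: 7w₀L³/(360EI) = 198.4/EI
  θ_A0 = 965/EI,  θ_B0 = 844.4/EI
Flexibility coefficients: a unit moment at one end gives L/(3EI) there and L/(6EI) at the far end, so f₁₁ = f₂₂ = 3/EI and f₁₂ = f₂₁ = 1.5/EI.
Compatibility — zero rotation at each built-in end:
  3 M_A + 1.5 M_B = 965
  1.5 M_A + 3 M_B = 844.4
Solving the pair gives M_A = 241.3 kN·m and M_B = 160.8 kN·m (hogging).

M_A = 241.3 kN·m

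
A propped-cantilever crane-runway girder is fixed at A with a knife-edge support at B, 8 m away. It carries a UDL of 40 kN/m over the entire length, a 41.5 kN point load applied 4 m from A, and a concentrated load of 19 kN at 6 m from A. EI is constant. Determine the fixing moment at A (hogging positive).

Remove the prop at B; the released (primary) structure is a cantilever built in at A.
Free-end deflection of the primary structure under the applied loading (downward +):
  UDL 40: wL⁴/(8EI) = 20480/EI
  point load 41.5 at a = 4: Pa²(3L − a)/(6EI) = 2213/EI
  point load 19 at a = 6: Pa²(3L − a)/(6EI) = 2052/EI
  δ_0 = 24745/EI
Flexibility coefficient — unit upward force at B: δ_{BB} = L³/(3EI) = 170.7/EI.
The prop prevents deflection at B: R_B = δ_0/δ_{BB} = 24745/170.7 = 145 kN.
Moment equilibrium about A: M_A = Σ(load moments about A) − R_B·L = 1560 − 145×8 = 400.1 kN·m.

M_A = 400.1 kN·m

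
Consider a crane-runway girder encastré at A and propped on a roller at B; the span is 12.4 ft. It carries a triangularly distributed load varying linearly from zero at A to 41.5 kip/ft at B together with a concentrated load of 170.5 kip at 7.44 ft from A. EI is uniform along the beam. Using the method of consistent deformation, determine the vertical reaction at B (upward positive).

Remove the prop at B; the released (primary) structure is a cantilever built in at A.
Free-end deflection of the primary structure under the applied loading (downward +):
  triangular load, peak 41.5 at the free end: 11w₀L⁴/(120EI) = 89939/EI
  point load 170.5 at a = 7.44: Pa²(3L − a)/(6EI) = 46811/EI
  δ_0 = 136750/EI
Tip deflection under a unit load at B: L³/(3EI) = 635.5/EI.
The prop prevents deflection at B: R_B = δ_0/δ_{BB} = 136750/635.5 = 215.2 kip.

R_B = 215.2 kip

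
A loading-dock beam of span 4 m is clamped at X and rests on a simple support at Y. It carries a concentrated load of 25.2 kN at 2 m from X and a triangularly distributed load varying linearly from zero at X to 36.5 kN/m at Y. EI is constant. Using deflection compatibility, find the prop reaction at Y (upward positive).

R_Y = 48.02 kN

Choose R_Y as the redundant. The primary structure is the cantilever fixed at X.
Free-end deflection of the primary structure under the applied loading (downward +):
  point load 25.2 at a = 2: Pa²(3L − a)/(6EI) = 168/EI
  triangular load, peak 36.5 at the free end: 11w₀L⁴/(120EI) = 856.5/EI
  δ_0 = 1025/EI
Tip deflection under a unit load at Y: L³/(3EI) = 21.33/EI.
The prop prevents deflection at Y: R_Y = δ_0/δ_{YY} = 1025/21.33 = 48.02 kN.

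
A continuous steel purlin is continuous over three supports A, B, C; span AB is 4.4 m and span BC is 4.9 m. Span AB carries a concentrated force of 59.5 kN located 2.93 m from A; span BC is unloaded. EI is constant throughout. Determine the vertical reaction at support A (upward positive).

R_A = 14.66 kN

Insert a hinge at B; M_B is the redundant, and each span becomes simply supported.
Rotations at B on the released spans (each span's end-slope, ×1/EI):
  span AB: point load 59.5 at a = 2.93: Pab(L + a)/(6LEI) = 71.15/EI
  relative rotation θ_0 = (71.15 + 0)/EI = 71.15/EI
A unit hogging moment at B produces rotation L₁/(3EI) + L₂/(3EI) = 3.1/EI.
Compatibility: M_B·(L₁+L₂)/(3EI) = θ_0, giving M_B = 22.95 kN·m (hogging).
Span AB, ΣM about A with M_B applied at B: R_B^{AB}·4.4 = 174.3 + 22.95, so R_B^{AB} = 44.84 kN and R_A = 59.5 − 44.84 = 14.66 kN.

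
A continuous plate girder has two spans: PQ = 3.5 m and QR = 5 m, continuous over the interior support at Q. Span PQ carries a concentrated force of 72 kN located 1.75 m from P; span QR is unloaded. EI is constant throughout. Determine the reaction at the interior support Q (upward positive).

Insert a hinge at Q; M_Q is the redundant, and each span becomes simply supported.
Discontinuity in slope at Q on the released structure — sum the simple-span end rotations:
  span PQ: point load 72 at a = 1.75: Pab(L + a)/(6LEI) = 55.12/EI
  relative rotation θ_0 = (55.12 + 0)/EI = 55.12/EI
A unit hogging moment at Q produces rotation L₁/(3EI) + L₂/(3EI) = 2.833/EI.
Compatibility: M_Q·(L₁+L₂)/(3EI) = θ_0, giving M_Q = 19.46 kN·m (hogging).
Span PQ, ΣM about P with M_Q applied at Q: R_Q^{PQ}·3.5 = 126 + 19.46, so R_Q^{PQ} = 41.56 kN and R_P = 72 − 41.56 = 30.44 kN.
Span QR, ΣM about R: R_Q^{QR}·5 = 0 + 19.46, so R_Q^{QR} = 3.891 kN and R_R = 0 − 3.891 = -3.891 kN.
R_Q = 41.56 + 3.891 = 45.45 kN.

R_Q = 45.45 kN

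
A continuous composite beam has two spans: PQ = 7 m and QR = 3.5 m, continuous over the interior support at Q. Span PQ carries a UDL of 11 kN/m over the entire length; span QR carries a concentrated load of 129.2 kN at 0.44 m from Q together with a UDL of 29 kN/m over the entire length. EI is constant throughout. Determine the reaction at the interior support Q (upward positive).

Insert a hinge at Q; M_Q is the redundant, and each span becomes simply supported.
Rotations at Q on the released spans (each span's end-slope, ×1/EI):
  span PQ: UDL 11: wL³/(24EI) = 157.2/EI
  span QR: point load 129.2 at a = 0.44: Pab(L + b)/(6LEI) = 54.34/EI
  span QR: UDL 29: wL³/(24EI) = 51.81/EI
  relative rotation θ_0 = (157.2 + 106.1)/EI = 263.4/EI
A unit hogging moment at Q produces rotation L₁/(3EI) + L₂/(3EI) = 3.5/EI.
Compatibility: M_Q·(L₁+L₂)/(3EI) = θ_0, giving M_Q = 75.24 kN·m (hogging).
Span PQ, ΣM about P with M_Q applied at Q: R_Q^{PQ}·7 = 269.5 + 75.24, so R_Q^{PQ} = 49.25 kN and R_P = 77 − 49.25 = 27.75 kN.
Span QR, ΣM about R: R_Q^{QR}·3.5 = 573 + 75.24, so R_Q^{QR} = 185.2 kN and R_R = 230.7 − 185.2 = 45.49 kN.
R_Q = 49.25 + 185.2 = 234.5 kN.

R_Q = 234.5 kN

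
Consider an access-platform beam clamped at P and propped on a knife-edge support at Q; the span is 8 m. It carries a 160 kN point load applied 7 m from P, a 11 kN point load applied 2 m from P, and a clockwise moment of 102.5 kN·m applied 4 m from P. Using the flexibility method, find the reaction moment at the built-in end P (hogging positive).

M_P = 80.38 kN·m

Release the roller at Q. Primary structure: cantilever fixed at P.
Downward deflection at the released point Q due to the loads:
  point load 160 at a = 7: Pa²(3L − a)/(6EI) = 22213/EI
  point load 11 at a = 2: Pa²(3L − a)/(6EI) = 161.3/EI
  clockwise couple 102.5 at a = 4: M₀a(2L − a)/(2EI) = 2460/EI
  δ_0 = 24835/EI
Tip deflection under a unit load at Q: L³/(3EI) = 170.7/EI.
The prop prevents deflection at Q: R_Q = δ_0/δ_{QQ} = 24835/170.7 = 145.5 kN.
Moment equilibrium about P: M_P = Σ(load moments about P) − R_Q·L = 1244 − 145.5×8 = 80.38 kN·m.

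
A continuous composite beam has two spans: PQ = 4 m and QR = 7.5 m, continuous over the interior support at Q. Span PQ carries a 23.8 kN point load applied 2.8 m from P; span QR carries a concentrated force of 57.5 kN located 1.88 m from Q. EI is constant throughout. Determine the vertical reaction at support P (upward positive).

R_P = -5.889 kN

Insert a hinge at Q; M_Q is the redundant, and each span becomes simply supported.
Discontinuity in slope at Q on the released structure — sum the simple-span end rotations:
  span PQ: point load 23.8 at a = 2.8: Pab(L + a)/(6LEI) = 22.66/EI
  span QR: point load 57.5 at a = 1.88: Pab(L + b)/(6LEI) = 177.1/EI
  relative rotation θ_0 = (22.66 + 177.1)/EI = 199.8/EI
A unit hogging moment at Q produces rotation L₁/(3EI) + L₂/(3EI) = 3.833/EI.
Slope continuity at Q: θ_0 = M_Q·3.833/EI, so M_Q = 199.8/3.833 = 52.12 kN·m (hogging).
Span PQ, ΣM about P with M_Q applied at Q: R_Q^{PQ}·4 = 66.64 + 52.12, so R_Q^{PQ} = 29.69 kN and R_P = 23.8 − 29.69 = -5.889 kN.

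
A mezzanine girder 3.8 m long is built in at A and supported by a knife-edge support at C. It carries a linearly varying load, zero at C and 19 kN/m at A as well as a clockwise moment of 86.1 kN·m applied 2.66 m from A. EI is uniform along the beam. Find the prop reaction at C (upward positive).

R_C = 38.15 kN

Remove the prop at C; the released (primary) structure is a cantilever built in at A.
Free-end deflection of the primary structure under the applied loading (downward +):
  triangular load, peak 19 at the fixed end: w₀L⁴/(30EI) = 132.1/EI
  clockwise couple 86.1 at a = 2.66: M₀a(2L − a)/(2EI) = 565.7/EI
  δ_0 = 697.8/EI
Flexibility coefficient — unit upward force at C: δ_{CC} = L³/(3EI) = 18.29/EI.
Compatibility at C: δ_0 − R_C·δ_{CC} = 0, so R_C = 697.8/18.29 = 38.15 kN.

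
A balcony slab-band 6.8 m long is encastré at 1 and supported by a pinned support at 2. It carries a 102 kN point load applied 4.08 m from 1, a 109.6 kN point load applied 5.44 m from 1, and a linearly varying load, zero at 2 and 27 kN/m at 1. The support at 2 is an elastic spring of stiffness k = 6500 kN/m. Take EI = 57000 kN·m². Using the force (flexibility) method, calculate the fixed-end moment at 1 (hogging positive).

Release the roller at 2. Primary structure: cantilever fixed at 1.
Downward deflection at the released point 2 due to the loads:
  point load 102 at a = 4.08: Pa²(3L − a)/(6EI) = 4618/EI
  point load 109.6 at a = 5.44: Pa²(3L − a)/(6EI) = 8087/EI
  triangular load, peak 27 at the fixed end: w₀L⁴/(30EI) = 1924/EI
  δ_0 = 14630/EI
Tip deflection under a unit load at 2: L³/(3EI) = 104.8/EI.
With EI = 57000 kN·m²: δ_0 = 0.25666 m and δ_{22} = 0.001839 m/kN.
Compatibility — the spring shortens by R_2/k under the reaction it provides: δ_0 − R_2·δ_{22} = R_2/k. With 1/k = 0.000154 m/kN, R_2 = δ_0 / (δ_{22} + 1/k) = 0.25666 / (0.001839 + 0.000154) = 128.8 kN.
Moment equilibrium about 1: M_1 = Σ(load moments about 1) − R_2·L = 1220 − 128.8×6.8 = 344.6 kN·m.

M_1 = 344.6 kN·m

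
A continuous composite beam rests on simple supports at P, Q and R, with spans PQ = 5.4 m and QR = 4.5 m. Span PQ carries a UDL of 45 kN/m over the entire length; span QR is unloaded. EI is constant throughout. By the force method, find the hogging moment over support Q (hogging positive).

Release continuity at Q by inserting a hinge; the redundant is the internal moment M_Q. The primary structure is two simply-supported spans PQ and QR.
Discontinuity in slope at Q on the released structure — sum the simple-span end rotations:
  span PQ: UDL 45: wL³/(24EI) = 295.2/EI
  relative rotation θ_0 = (295.2 + 0)/EI = 295.2/EI
A unit hogging moment at Q produces rotation L₁/(3EI) + L₂/(3EI) = 3.3/EI.
Slope continuity at Q: θ_0 = M_Q·3.3/EI, so M_Q = 295.2/3.3 = 89.47 kN·m (hogging).

M_Q = 89.47 kN·m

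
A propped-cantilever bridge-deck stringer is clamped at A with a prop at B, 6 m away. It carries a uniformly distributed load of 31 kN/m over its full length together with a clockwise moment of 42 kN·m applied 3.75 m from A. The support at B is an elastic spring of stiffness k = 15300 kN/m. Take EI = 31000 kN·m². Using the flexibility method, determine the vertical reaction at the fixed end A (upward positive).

Choose R_B as the redundant. The primary structure is the cantilever fixed at A.
Primary-structure tip deflection at B by superposition:
  UDL 31: wL⁴/(8EI) = 5022/EI
  clockwise couple 42 at a = 3.75: M₀a(2L − a)/(2EI) = 649.7/EI
  δ_0 = 5672/EI
Tip deflection under a unit load at B: L³/(3EI) = 72/EI.
With EI = 31000 kN·m²: δ_0 = 0.18296 m and δ_{BB} = 0.002323 m/kN.
Compatibility — the spring shortens by R_B/k under the reaction it provides: δ_0 − R_B·δ_{BB} = R_B/k. With 1/k = 0.000065 m/kN, R_B = δ_0 / (δ_{BB} + 1/k) = 0.18296 / (0.002323 + 0.000065) = 76.62 kN.
Vertical equilibrium: R_A = ΣP − R_B = 186 − 76.62 = 109.4 kN.

R_A = 109.4 kN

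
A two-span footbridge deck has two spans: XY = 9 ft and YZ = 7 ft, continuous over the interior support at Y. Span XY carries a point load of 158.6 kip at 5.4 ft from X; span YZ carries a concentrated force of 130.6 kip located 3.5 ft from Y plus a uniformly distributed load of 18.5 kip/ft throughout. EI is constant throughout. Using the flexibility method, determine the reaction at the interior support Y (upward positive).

R_Y = 296 kip

Take M_Y as the redundant. Released structure: two simple spans XY and YZ with a hinge at Y.
Discontinuity in slope at Y on the released structure — sum the simple-span end rotations:
  span XY: point load 158.6 at a = 5.4: Pab(L + a)/(6LEI) = 822.2/EI
  span YZ: point load 130.6 at a = 3.5: Pab(L + b)/(6LEI) = 400/EI
  span YZ: UDL 18.5: wL³/(24EI) = 264.4/EI
  relative rotation θ_0 = (822.2 + 664.4)/EI = 1487/EI
A unit hogging moment at Y produces rotation L₁/(3EI) + L₂/(3EI) = 5.333/EI.
Compatibility: M_Y·(L₁+L₂)/(3EI) = θ_0, giving M_Y = 278.7 kip·ft (hogging).
Span XY, ΣM about X with M_Y applied at Y: R_Y^{XY}·9 = 856.4 + 278.7, so R_Y^{XY} = 126.1 kip and R_X = 158.6 − 126.1 = 32.47 kip.
Span YZ, ΣM about Z: R_Y^{YZ}·7 = 910.4 + 278.7, so R_Y^{YZ} = 169.9 kip and R_Z = 260.1 − 169.9 = 90.23 kip.
R_Y = 126.1 + 169.9 = 296 kip.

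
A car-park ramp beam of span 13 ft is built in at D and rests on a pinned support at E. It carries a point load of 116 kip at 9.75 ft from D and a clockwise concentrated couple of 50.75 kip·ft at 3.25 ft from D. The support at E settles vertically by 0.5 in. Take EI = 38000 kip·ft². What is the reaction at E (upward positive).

Choose R_E as the redundant. The primary structure is the cantilever fixed at D.
Downward deflection at the released point E due to the loads:
  point load 116 at a = 9.75: Pa²(3L − a)/(6EI) = 53758/EI
  clockwise couple 50.75 at a = 3.25: M₀a(2L − a)/(2EI) = 1876/EI
  δ_0 = 55634/EI
Tip deflection under a unit load at E: L³/(3EI) = 732.3/EI.
With EI = 38000 kip·ft²: δ_0 = 1.4641 ft and δ_{EE} = 0.019272 ft/kip.
Compatibility — the beam at E must follow the support down by 0.04167 ft: δ_0 − R_E·δ_{EE} = 0.04167, so R_E = (1.4641 − 0.04167)/0.019272 = 73.81 kip.

R_E = 73.81 kip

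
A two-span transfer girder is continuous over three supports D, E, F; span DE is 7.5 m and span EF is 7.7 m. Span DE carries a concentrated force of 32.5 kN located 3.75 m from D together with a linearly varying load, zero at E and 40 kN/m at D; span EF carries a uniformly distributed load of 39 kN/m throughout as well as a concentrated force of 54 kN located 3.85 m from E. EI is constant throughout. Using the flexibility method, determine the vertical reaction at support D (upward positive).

R_D = 79.82 kN

Release continuity at E by inserting a hinge; the redundant is the internal moment M_E. The primary structure is two simply-supported spans DE and EF.
Rotations at E on the released spans (each span's end-slope, ×1/EI):
  span DE: point load 32.5 at a = 3.75: Pab(L + a)/(6LEI) = 114.3/EI
  span DE: triangular load, peak 40: 7w₀L³/(360EI) = 328.1/EI
  span EF: UDL 39: wL³/(24EI) = 741.9/EI
  span EF: point load 54 at a = 3.85: Pab(L + b)/(6LEI) = 200.1/EI
  relative rotation θ_0 = (442.4 + 942)/EI = 1384/EI
A unit hogging moment at E produces rotation L₁/(3EI) + L₂/(3EI) = 5.067/EI.
Compatibility: M_E·(L₁+L₂)/(3EI) = θ_0, giving M_E = 273.2 kN·m (hogging).
Span DE, ΣM about D with M_E applied at E: R_E^{DE}·7.5 = 496.9 + 273.2, so R_E^{DE} = 102.7 kN and R_D = 182.5 − 102.7 = 79.82 kN.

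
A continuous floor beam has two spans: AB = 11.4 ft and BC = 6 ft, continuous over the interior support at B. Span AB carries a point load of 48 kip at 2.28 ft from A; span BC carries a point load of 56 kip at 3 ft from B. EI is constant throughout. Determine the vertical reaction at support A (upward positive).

R_A = 33.48 kip

Insert a hinge at B; M_B is the redundant, and each span becomes simply supported.
End slopes at the hinge B, treating each span as simply supported:
  span AB: point load 48 at a = 2.28: Pab(L + a)/(6LEI) = 199.6/EI
  span BC: point load 56 at a = 3: Pab(L + b)/(6LEI) = 126/EI
  relative rotation θ_0 = (199.6 + 126)/EI = 325.6/EI
A unit hogging moment at B produces rotation L₁/(3EI) + L₂/(3EI) = 5.8/EI.
Compatibility: M_B·(L₁+L₂)/(3EI) = θ_0, giving M_B = 56.14 kip·ft (hogging).
Span AB, ΣM about A with M_B applied at B: R_B^{AB}·11.4 = 109.4 + 56.14, so R_B^{AB} = 14.52 kip and R_A = 48 − 14.52 = 33.48 kip.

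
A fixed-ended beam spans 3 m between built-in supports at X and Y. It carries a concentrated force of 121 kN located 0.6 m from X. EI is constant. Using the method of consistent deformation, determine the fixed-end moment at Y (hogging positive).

M_Y = 11.62 kN·m

Take the two fixed-end moments M_X, M_Y as redundants; the released structure is the simple span XY.
On the primary (simply-supported) span, the end slopes from the loading are:
  at X: point load 121 at a = 0.6: Pab(L + b)/(6LEI) = 52.27/EI
  at Y: point load 121 at a = 0.6: Pab(L + a)/(6LEI) = 34.85/EI
  θ_X0 = 52.27/EI,  θ_Y0 = 34.85/EI
Flexibility coefficients: a unit moment at one end gives L/(3EI) there and L/(6EI) at the far end, so f₁₁ = f₂₂ = 1/EI and f₁₂ = f₂₁ = 0.5/EI.
Compatibility — zero rotation at each built-in end:
  1 M_X + 0.5 M_Y = 52.27
  0.5 M_X + 1 M_Y = 34.85
Solving the pair gives M_X = 46.46 kN·m and M_Y = 11.62 kN·m (hogging).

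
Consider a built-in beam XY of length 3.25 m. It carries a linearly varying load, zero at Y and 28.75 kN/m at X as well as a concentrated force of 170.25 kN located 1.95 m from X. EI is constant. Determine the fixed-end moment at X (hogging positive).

M_X = 68.3 kN·m

Release both end moments; the primary structure is a simply-supported span XY with redundants M_X and M_Y.
On the primary (simply-supported) span, the end slopes from the loading are:
  at X: triangular load, peak 28.75: w₀L³/(45EI) = 21.93/EI
  at Y: triangular load, peak 28.75: 7w₀L³/(360EI) = 19.19/EI
  at X: point load 170.25 at a = 1.95: Pab(L + b)/(6LEI) = 100.7/EI
  at Y: point load 170.25 at a = 1.95: Pab(L + a)/(6LEI) = 115.1/EI
  θ_X0 = 122.6/EI,  θ_Y0 = 134.3/EI
Flexibility coefficients: a unit moment at one end gives L/(3EI) there and L/(6EI) at the far end, so f₁₁ = f₂₂ = 1.083/EI and f₁₂ = f₂₁ = 0.5417/EI.
Compatibility — zero rotation at each built-in end:
  1.083 M_X + 0.5417 M_Y = 122.6
  0.5417 M_X + 1.083 M_Y = 134.3
Solving the pair gives M_X = 68.3 kN·m and M_Y = 89.8 kN·m (hogging).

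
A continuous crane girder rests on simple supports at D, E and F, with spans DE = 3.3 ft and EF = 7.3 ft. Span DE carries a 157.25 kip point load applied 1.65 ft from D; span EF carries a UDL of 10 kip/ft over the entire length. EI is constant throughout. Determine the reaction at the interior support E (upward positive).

Insert a hinge at E; M_E is the redundant, and each span becomes simply supported.
Rotations at E on the released spans (each span's end-slope, ×1/EI):
  span DE: point load 157.25 at a = 1.65: Pab(L + a)/(6LEI) = 107/EI
  span EF: UDL 10: wL³/(24EI) = 162.1/EI
  relative rotation θ_0 = (107 + 162.1)/EI = 269.1/EI
A unit hogging moment at E produces rotation L₁/(3EI) + L₂/(3EI) = 3.533/EI.
Compatibility: M_E·(L₁+L₂)/(3EI) = θ_0, giving M_E = 76.17 kip·ft (hogging).
Span DE, ΣM about D with M_E applied at E: R_E^{DE}·3.3 = 259.5 + 76.17, so R_E^{DE} = 101.7 kip and R_D = 157.2 − 101.7 = 55.54 kip.
Span EF, ΣM about F: R_E^{EF}·7.3 = 266.4 + 76.17, so R_E^{EF} = 46.93 kip and R_F = 73 − 46.93 = 26.07 kip.
R_E = 101.7 + 46.93 = 148.6 kip.

R_E = 148.6 kip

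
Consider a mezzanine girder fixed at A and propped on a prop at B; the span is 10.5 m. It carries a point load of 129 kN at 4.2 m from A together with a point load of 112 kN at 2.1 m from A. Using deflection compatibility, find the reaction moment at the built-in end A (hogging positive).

M_A = 429.4 kN·m

Choose R_B as the redundant. The primary structure is the cantilever fixed at A.
Downward deflection at the released point B due to the loads:
  point load 129 at a = 4.2: Pa²(3L − a)/(6EI) = 10354/EI
  point load 112 at a = 2.1: Pa²(3L − a)/(6EI) = 2420/EI
  δ_0 = 12774/EI
Tip deflection under a unit load at B: L³/(3EI) = 385.9/EI.
Compatibility at B: δ_0 − R_B·δ_{BB} = 0, so R_B = 12774/385.9 = 33.1 kN.
Moment equilibrium about A: M_A = Σ(load moments about A) − R_B·L = 777 − 33.1×10.5 = 429.4 kN·m.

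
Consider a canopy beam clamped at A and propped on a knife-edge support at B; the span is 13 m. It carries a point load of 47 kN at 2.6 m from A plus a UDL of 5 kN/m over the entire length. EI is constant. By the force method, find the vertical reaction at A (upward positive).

R_A = 84.99 kN

Choose R_B as the redundant. The primary structure is the cantilever fixed at A.
Downward deflection at the released point B due to the loads:
  point load 47 at a = 2.6: Pa²(3L − a)/(6EI) = 1928/EI
  UDL 5: wL⁴/(8EI) = 17851/EI
  δ_0 = 19778/EI
Flexibility coefficient — unit upward force at B: δ_{BB} = L³/(3EI) = 732.3/EI.
The prop prevents deflection at B: R_B = δ_0/δ_{BB} = 19778/732.3 = 27.01 kN.
Vertical equilibrium: R_A = ΣP − R_B = 112 − 27.01 = 84.99 kN.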